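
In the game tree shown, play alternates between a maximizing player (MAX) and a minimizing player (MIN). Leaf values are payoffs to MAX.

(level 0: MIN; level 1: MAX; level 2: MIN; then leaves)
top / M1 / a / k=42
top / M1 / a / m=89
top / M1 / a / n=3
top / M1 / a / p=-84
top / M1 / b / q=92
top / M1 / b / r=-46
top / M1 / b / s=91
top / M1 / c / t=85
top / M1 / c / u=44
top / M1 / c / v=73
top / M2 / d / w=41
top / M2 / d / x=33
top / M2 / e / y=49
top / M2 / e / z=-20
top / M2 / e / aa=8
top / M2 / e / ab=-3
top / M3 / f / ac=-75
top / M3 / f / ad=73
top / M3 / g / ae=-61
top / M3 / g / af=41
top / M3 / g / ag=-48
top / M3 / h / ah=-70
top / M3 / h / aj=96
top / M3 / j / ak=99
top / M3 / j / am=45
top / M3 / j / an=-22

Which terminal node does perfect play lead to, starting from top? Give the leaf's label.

an

a (MIN): min(42, 89, 3, -84) = -84
b (MIN): min(92, -46, 91) = -46
c (MIN): min(85, 44, 73) = 44
M1 (MAX): max(-84, -46, 44) = 44
d (MIN): min(41, 33) = 33
e (MIN): min(49, -20, 8, -3) = -20
M2 (MAX): max(33, -20) = 33
f (MIN): min(-75, 73) = -75
g (MIN): min(-61, 41, -48) = -61
h (MIN): min(-70, 96) = -70
j (MIN): min(99, 45, -22) = -22
M3 (MAX): max(-75, -61, -70, -22) = -22
top (MIN): min(44, 33, -22) = -22
At top, MIN picks M3 (lowest: -22).
At M3, MAX picks j (highest: -22).
At j, MIN picks an (lowest: -22).
Terminal value -22.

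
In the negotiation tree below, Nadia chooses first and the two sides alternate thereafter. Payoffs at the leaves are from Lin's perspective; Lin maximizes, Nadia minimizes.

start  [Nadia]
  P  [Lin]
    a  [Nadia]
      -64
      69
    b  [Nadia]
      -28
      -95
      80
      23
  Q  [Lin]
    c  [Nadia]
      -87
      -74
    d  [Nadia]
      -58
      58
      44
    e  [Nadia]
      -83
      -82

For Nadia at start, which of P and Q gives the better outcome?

a (Nadia): min(-64, 69) = -64
b (Nadia): min(-28, -95, 80, 23) = -95
P (Lin): max(-64, -95) = -64
c (Nadia): min(-87, -74) = -87
d (Nadia): min(-58, 58, 44) = -58
e (Nadia): min(-83, -82) = -83
Q (Lin): max(-87, -58, -83) = -58
Nadia prefers the lower value; P=-64, Q=-58. P is better since -64 < -58.

P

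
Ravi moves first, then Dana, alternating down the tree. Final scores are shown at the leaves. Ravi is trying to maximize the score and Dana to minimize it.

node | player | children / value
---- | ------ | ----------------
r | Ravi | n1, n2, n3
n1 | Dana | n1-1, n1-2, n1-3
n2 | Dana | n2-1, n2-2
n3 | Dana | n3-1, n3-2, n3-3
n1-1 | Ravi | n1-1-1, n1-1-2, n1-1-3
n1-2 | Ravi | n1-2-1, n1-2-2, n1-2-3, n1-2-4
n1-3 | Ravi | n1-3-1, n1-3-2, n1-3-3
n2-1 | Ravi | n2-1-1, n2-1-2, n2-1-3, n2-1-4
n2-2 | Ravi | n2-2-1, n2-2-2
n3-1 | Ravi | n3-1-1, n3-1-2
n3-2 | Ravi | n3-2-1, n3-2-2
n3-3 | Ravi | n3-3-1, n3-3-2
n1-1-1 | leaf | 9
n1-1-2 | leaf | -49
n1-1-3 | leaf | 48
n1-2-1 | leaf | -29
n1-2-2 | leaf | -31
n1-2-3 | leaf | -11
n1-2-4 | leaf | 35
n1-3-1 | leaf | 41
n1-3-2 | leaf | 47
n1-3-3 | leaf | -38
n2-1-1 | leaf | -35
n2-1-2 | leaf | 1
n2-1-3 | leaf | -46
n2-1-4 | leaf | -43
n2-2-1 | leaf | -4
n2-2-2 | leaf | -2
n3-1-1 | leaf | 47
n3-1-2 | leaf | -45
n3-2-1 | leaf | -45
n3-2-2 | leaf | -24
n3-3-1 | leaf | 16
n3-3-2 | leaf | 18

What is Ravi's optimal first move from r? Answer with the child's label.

n1-1 (Ravi): max(9, -49, 48) = 48
n1-2 (Ravi): max(-29, -31, -11, 35) = 35
n1-3 (Ravi): max(41, 47, -38) = 47
n1 (Dana): min(48, 35, 47) = 35
n2-1 (Ravi): max(-35, 1, -46, -43) = 1
n2-2 (Ravi): max(-4, -2) = -2
n2 (Dana): min(1, -2) = -2
n3-1 (Ravi): max(47, -45) = 47
n3-2 (Ravi): max(-45, -24) = -24
n3-3 (Ravi): max(16, 18) = 18
n3 (Dana): min(47, -24, 18) = -24
r (Ravi): max(35, -2, -24) = 35
Ravi at r wants the highest of {n1=35, n2=-2, n3=-24}, so chooses n1.

n1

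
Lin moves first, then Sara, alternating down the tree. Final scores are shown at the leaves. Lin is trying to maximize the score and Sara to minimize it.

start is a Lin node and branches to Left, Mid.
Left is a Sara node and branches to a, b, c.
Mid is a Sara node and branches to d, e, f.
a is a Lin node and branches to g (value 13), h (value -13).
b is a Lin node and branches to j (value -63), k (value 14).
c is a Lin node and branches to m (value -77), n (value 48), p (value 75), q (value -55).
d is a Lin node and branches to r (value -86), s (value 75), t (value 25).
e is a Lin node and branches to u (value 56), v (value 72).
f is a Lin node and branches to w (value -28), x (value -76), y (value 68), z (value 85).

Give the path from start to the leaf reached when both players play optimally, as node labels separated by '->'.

start -> Mid -> e -> v

a (Lin): max(13, -13) = 13
b (Lin): max(-63, 14) = 14
c (Lin): max(-77, 48, 75, -55) = 75
Left (Sara): min(13, 14, 75) = 13
d (Lin): max(-86, 75, 25) = 75
e (Lin): max(56, 72) = 72
f (Lin): max(-28, -76, 68, 85) = 85
Mid (Sara): min(75, 72, 85) = 72
start (Lin): max(13, 72) = 72
At start, Lin picks Mid (highest: 72).
At Mid, Sara picks e (lowest: 72).
At e, Lin picks v (highest: 72).
Terminal value 72.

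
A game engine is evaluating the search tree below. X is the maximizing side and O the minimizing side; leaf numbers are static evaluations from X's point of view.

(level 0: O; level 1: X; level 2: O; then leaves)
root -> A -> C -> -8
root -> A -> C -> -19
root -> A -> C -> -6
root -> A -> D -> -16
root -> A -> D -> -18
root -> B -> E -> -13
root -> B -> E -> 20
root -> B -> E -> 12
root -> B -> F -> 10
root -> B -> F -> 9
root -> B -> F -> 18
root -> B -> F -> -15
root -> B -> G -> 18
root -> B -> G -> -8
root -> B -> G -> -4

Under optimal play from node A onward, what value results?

C (O): min(-8, -19, -6) = -19
D (O): min(-16, -18) = -18
A (X): max(-19, -18) = -18

-18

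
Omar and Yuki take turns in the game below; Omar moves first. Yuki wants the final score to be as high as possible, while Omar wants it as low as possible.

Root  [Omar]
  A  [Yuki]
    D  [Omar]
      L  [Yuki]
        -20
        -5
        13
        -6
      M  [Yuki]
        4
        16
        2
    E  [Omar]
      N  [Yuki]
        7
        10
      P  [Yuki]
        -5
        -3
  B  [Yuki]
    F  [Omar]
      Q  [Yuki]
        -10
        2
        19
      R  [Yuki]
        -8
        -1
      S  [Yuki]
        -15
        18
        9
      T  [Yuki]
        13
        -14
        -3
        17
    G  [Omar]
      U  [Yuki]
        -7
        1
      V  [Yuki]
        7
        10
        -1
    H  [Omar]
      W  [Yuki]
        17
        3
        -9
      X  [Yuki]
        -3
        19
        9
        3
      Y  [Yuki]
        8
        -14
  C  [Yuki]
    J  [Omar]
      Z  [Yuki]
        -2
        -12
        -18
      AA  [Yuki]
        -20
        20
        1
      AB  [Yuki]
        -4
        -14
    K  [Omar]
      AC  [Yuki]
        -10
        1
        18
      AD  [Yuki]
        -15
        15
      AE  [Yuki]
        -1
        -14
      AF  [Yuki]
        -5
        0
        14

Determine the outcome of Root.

-1

L (Yuki): max(-20, -5, 13, -6) = 13
M (Yuki): max(4, 16, 2) = 16
D (Omar): min(13, 16) = 13
N (Yuki): max(7, 10) = 10
P (Yuki): max(-5, -3) = -3
E (Omar): min(10, -3) = -3
A (Yuki): max(13, -3) = 13
Q (Yuki): max(-10, 2, 19) = 19
R (Yuki): max(-8, -1) = -1
S (Yuki): max(-15, 18, 9) = 18
T (Yuki): max(13, -14, -3, 17) = 17
F (Omar): min(19, -1, 18, 17) = -1
U (Yuki): max(-7, 1) = 1
V (Yuki): max(7, 10, -1) = 10
G (Omar): min(1, 10) = 1
W (Yuki): max(17, 3, -9) = 17
X (Yuki): max(-3, 19, 9, 3) = 19
Y (Yuki): max(8, -14) = 8
H (Omar): min(17, 19, 8) = 8
B (Yuki): max(-1, 1, 8) = 8
Z (Yuki): max(-2, -12, -18) = -2
AA (Yuki): max(-20, 20, 1) = 20
AB (Yuki): max(-4, -14) = -4
J (Omar): min(-2, 20, -4) = -4
AC (Yuki): max(-10, 1, 18) = 18
AD (Yuki): max(-15, 15) = 15
AE (Yuki): max(-1, -14) = -1
AF (Yuki): max(-5, 0, 14) = 14
K (Omar): min(18, 15, -1, 14) = -1
C (Yuki): max(-4, -1) = -1
Root (Omar): min(13, 8, -1) = -1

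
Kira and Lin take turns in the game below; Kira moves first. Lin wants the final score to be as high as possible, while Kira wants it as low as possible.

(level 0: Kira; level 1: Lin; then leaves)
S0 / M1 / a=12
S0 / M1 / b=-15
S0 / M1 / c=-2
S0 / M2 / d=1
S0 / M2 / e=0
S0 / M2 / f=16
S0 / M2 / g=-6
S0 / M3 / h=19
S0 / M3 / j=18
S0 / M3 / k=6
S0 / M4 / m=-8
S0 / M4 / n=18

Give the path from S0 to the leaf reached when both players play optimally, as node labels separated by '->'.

M1 (Lin): max(12, -15, -2) = 12
M2 (Lin): max(1, 0, 16, -6) = 16
M3 (Lin): max(19, 18, 6) = 19
M4 (Lin): max(-8, 18) = 18
S0 (Kira): min(12, 16, 19, 18) = 12
At S0, Kira picks M1 (lowest: 12).
At M1, Lin picks a (highest: 12).
Terminal value 12.

S0 -> M1 -> a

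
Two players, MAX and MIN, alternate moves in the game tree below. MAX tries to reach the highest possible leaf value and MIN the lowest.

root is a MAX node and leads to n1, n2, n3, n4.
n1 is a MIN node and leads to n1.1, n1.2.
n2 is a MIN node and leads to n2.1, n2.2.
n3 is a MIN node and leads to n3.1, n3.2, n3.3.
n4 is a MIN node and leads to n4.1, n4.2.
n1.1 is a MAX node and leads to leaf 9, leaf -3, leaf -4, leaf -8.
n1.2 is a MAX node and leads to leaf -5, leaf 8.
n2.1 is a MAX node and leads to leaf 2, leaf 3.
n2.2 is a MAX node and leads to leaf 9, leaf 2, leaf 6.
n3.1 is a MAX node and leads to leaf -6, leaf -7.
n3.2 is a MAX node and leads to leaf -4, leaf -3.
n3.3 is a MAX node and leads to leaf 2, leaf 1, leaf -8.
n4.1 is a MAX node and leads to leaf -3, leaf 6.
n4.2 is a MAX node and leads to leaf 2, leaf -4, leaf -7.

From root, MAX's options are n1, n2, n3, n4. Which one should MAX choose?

n1.1 (MAX): max(9, -3, -4, -8) = 9
n1.2 (MAX): max(-5, 8) = 8
n1 (MIN): min(9, 8) = 8
n2.1 (MAX): max(2, 3) = 3
n2.2 (MAX): max(9, 2, 6) = 9
n2 (MIN): min(3, 9) = 3
n3.1 (MAX): max(-6, -7) = -6
n3.2 (MAX): max(-4, -3) = -3
n3.3 (MAX): max(2, 1, -8) = 2
n3 (MIN): min(-6, -3, 2) = -6
n4.1 (MAX): max(-3, 6) = 6
n4.2 (MAX): max(2, -4, -7) = 2
n4 (MIN): min(6, 2) = 2
root (MAX): max(8, 3, -6, 2) = 8
MAX at root wants the highest of {n1=8, n2=3, n3=-6, n4=2}, so chooses n1.

n1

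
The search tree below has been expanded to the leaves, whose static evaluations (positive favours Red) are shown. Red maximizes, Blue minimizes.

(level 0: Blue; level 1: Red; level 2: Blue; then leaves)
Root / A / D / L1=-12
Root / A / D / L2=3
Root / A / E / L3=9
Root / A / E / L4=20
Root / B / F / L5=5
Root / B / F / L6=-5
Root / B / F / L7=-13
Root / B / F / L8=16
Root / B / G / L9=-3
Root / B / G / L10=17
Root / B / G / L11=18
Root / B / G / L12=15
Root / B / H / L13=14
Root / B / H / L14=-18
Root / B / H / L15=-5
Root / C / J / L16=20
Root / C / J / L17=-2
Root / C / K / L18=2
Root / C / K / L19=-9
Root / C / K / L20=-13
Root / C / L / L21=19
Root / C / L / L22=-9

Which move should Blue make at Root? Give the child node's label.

B

D (Blue): min(-12, 3) = -12
E (Blue): min(9, 20) = 9
A (Red): max(-12, 9) = 9
F (Blue): min(5, -5, -13, 16) = -13
G (Blue): min(-3, 17, 18, 15) = -3
H (Blue): min(14, -18, -5) = -18
B (Red): max(-13, -3, -18) = -3
J (Blue): min(20, -2) = -2
K (Blue): min(2, -9, -13) = -13
L (Blue): min(19, -9) = -9
C (Red): max(-2, -13, -9) = -2
Root (Blue): min(9, -3, -2) = -3
Blue at Root wants the lowest of {A=9, B=-3, C=-2}, so chooses B.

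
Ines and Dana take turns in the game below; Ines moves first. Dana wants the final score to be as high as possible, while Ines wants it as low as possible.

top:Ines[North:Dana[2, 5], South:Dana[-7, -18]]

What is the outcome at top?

North (Dana): max(2, 5) = 5
South (Dana): max(-7, -18) = -7
top (Ines): min(5, -7) = -7

-7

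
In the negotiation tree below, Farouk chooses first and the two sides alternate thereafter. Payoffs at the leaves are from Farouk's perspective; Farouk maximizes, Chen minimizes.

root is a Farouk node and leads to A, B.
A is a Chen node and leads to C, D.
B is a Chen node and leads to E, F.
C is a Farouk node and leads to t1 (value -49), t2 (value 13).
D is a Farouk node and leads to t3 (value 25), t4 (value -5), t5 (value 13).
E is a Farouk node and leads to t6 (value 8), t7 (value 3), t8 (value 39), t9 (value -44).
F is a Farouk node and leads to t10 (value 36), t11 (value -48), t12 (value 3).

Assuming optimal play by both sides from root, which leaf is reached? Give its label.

t10

C (Farouk): max(-49, 13) = 13
D (Farouk): max(25, -5, 13) = 25
A (Chen): min(13, 25) = 13
E (Farouk): max(8, 3, 39, -44) = 39
F (Farouk): max(36, -48, 3) = 36
B (Chen): min(39, 36) = 36
root (Farouk): max(13, 36) = 36
At root, Farouk picks B (highest: 36).
At B, Chen picks F (lowest: 36).
At F, Farouk picks t10 (highest: 36).
Terminal value 36.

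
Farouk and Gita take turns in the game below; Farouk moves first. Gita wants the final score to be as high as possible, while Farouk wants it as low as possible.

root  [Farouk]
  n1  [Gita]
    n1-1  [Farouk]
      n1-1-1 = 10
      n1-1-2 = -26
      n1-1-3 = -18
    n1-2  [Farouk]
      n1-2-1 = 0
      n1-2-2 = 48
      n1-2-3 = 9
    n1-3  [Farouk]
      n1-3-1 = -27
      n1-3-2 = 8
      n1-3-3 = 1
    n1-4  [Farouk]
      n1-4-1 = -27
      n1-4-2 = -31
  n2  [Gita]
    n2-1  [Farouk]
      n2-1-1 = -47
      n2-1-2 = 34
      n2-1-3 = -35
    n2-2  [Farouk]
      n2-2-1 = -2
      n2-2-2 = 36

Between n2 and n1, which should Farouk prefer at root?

n2

n2-1 (Farouk): min(-47, 34, -35) = -47
n2-2 (Farouk): min(-2, 36) = -2
n2 (Gita): max(-47, -2) = -2
n1-1 (Farouk): min(10, -26, -18) = -26
n1-2 (Farouk): min(0, 48, 9) = 0
n1-3 (Farouk): min(-27, 8, 1) = -27
n1-4 (Farouk): min(-27, -31) = -31
n1 (Gita): max(-26, 0, -27, -31) = 0
Farouk prefers the lower value; n2=-2, n1=0. n2 is better since -2 < 0.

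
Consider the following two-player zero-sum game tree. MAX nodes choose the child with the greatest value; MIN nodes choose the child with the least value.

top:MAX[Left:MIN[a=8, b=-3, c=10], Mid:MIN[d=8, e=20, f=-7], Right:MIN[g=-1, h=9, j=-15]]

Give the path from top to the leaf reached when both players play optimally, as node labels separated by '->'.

Left (MIN): min(8, -3, 10) = -3
Mid (MIN): min(8, 20, -7) = -7
Right (MIN): min(-1, 9, -15) = -15
top (MAX): max(-3, -7, -15) = -3
At top, MAX picks Left (highest: -3).
At Left, MIN picks b (lowest: -3).
Terminal value -3.

top -> Left -> b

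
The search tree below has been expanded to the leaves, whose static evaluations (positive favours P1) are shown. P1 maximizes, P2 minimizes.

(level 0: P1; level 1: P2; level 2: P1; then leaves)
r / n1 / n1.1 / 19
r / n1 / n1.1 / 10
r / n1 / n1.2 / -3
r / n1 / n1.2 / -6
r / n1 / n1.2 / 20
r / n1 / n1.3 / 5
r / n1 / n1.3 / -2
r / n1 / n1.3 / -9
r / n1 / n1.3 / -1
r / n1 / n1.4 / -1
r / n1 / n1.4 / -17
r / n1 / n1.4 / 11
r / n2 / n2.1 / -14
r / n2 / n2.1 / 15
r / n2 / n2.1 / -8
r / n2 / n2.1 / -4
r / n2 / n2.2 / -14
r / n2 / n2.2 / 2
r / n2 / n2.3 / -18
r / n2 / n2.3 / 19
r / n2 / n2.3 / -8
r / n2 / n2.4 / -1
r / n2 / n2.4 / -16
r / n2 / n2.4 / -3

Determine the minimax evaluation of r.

n1.1 (P1): max(19, 10) = 19
n1.2 (P1): max(-3, -6, 20) = 20
n1.3 (P1): max(5, -2, -9, -1) = 5
n1.4 (P1): max(-1, -17, 11) = 11
n1 (P2): min(19, 20, 5, 11) = 5
n2.1 (P1): max(-14, 15, -8, -4) = 15
n2.2 (P1): max(-14, 2) = 2
n2.3 (P1): max(-18, 19, -8) = 19
n2.4 (P1): max(-1, -16, -3) = -1
n2 (P2): min(15, 2, 19, -1) = -1
r (P1): max(5, -1) = 5

5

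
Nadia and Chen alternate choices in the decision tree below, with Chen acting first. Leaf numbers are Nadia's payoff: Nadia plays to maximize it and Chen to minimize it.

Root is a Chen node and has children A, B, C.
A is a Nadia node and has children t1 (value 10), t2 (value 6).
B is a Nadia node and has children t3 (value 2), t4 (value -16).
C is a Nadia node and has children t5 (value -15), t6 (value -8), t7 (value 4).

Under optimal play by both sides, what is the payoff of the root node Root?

2

A (Nadia): max(10, 6) = 10
B (Nadia): max(2, -16) = 2
C (Nadia): max(-15, -8, 4) = 4
Root (Chen): min(10, 2, 4) = 2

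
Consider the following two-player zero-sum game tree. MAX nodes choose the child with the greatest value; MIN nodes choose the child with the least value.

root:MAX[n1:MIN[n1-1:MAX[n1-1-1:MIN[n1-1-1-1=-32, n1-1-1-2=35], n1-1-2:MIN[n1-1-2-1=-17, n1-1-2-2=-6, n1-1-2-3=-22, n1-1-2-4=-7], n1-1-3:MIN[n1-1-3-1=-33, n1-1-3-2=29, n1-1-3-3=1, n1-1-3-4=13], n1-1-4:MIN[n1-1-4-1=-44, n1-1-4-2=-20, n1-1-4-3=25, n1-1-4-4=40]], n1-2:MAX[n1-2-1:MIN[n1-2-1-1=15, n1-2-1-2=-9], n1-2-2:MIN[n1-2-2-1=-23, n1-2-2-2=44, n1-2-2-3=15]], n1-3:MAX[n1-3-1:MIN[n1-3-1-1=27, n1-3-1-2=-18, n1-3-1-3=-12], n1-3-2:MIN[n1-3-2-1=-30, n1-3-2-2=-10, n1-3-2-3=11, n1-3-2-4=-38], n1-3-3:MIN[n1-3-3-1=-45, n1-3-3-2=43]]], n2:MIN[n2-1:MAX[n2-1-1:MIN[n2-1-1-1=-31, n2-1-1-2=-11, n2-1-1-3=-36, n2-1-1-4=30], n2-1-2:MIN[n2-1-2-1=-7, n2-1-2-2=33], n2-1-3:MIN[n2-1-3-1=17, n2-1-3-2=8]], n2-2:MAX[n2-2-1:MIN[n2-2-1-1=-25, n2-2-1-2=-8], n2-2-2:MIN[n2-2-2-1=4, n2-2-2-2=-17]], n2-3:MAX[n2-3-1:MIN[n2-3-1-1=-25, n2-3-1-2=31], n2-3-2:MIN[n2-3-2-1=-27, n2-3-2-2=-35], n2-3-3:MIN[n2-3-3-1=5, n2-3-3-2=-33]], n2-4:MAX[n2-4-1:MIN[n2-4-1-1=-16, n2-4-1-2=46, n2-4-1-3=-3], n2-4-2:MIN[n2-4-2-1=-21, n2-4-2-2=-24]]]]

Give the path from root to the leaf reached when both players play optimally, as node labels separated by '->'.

root -> n1 -> n1-1 -> n1-1-2 -> n1-1-2-3

n1-1-1 (MIN): min(-32, 35) = -32
n1-1-2 (MIN): min(-17, -6, -22, -7) = -22
n1-1-3 (MIN): min(-33, 29, 1, 13) = -33
n1-1-4 (MIN): min(-44, -20, 25, 40) = -44
n1-1 (MAX): max(-32, -22, -33, -44) = -22
n1-2-1 (MIN): min(15, -9) = -9
n1-2-2 (MIN): min(-23, 44, 15) = -23
n1-2 (MAX): max(-9, -23) = -9
n1-3-1 (MIN): min(27, -18, -12) = -18
n1-3-2 (MIN): min(-30, -10, 11, -38) = -38
n1-3-3 (MIN): min(-45, 43) = -45
n1-3 (MAX): max(-18, -38, -45) = -18
n1 (MIN): min(-22, -9, -18) = -22
n2-1-1 (MIN): min(-31, -11, -36, 30) = -36
n2-1-2 (MIN): min(-7, 33) = -7
n2-1-3 (MIN): min(17, 8) = 8
n2-1 (MAX): max(-36, -7, 8) = 8
n2-2-1 (MIN): min(-25, -8) = -25
n2-2-2 (MIN): min(4, -17) = -17
n2-2 (MAX): max(-25, -17) = -17
n2-3-1 (MIN): min(-25, 31) = -25
n2-3-2 (MIN): min(-27, -35) = -35
n2-3-3 (MIN): min(5, -33) = -33
n2-3 (MAX): max(-25, -35, -33) = -25
n2-4-1 (MIN): min(-16, 46, -3) = -16
n2-4-2 (MIN): min(-21, -24) = -24
n2-4 (MAX): max(-16, -24) = -16
n2 (MIN): min(8, -17, -25, -16) = -25
root (MAX): max(-22, -25) = -22
At root, MAX picks n1 (highest: -22).
At n1, MIN picks n1-1 (lowest: -22).
At n1-1, MAX picks n1-1-2 (highest: -22).
At n1-1-2, MIN picks n1-1-2-3 (lowest: -22).
Terminal value -22.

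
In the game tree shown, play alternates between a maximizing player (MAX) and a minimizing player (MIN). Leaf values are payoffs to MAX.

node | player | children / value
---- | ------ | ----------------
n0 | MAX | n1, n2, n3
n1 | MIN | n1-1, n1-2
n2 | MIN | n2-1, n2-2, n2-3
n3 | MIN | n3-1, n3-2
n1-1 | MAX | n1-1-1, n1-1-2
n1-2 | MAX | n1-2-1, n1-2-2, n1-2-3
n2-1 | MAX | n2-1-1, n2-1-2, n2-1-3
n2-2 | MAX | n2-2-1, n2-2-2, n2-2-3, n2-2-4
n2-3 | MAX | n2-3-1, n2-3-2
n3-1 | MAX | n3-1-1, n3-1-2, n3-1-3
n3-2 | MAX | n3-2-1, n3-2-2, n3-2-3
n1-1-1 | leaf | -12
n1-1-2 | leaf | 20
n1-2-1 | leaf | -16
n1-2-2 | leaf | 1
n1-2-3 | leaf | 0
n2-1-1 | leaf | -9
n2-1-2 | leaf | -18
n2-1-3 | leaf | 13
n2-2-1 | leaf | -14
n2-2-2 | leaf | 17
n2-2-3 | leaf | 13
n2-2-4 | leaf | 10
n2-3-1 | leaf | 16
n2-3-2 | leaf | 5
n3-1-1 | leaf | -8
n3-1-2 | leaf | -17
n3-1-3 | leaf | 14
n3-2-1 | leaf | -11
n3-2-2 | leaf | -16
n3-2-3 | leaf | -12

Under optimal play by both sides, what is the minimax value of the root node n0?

13

n1-1 (MAX): max(-12, 20) = 20
n1-2 (MAX): max(-16, 1, 0) = 1
n1 (MIN): min(20, 1) = 1
n2-1 (MAX): max(-9, -18, 13) = 13
n2-2 (MAX): max(-14, 17, 13, 10) = 17
n2-3 (MAX): max(16, 5) = 16
n2 (MIN): min(13, 17, 16) = 13
n3-1 (MAX): max(-8, -17, 14) = 14
n3-2 (MAX): max(-11, -16, -12) = -11
n3 (MIN): min(14, -11) = -11
n0 (MAX): max(1, 13, -11) = 13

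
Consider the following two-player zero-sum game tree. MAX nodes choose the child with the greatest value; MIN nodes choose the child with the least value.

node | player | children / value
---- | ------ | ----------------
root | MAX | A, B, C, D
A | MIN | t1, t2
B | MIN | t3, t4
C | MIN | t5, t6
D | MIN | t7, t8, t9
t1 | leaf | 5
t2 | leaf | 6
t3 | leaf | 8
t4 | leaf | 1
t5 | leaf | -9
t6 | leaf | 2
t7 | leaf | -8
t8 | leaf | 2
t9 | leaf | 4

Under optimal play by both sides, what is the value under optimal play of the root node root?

A (MIN): min(5, 6) = 5
B (MIN): min(8, 1) = 1
C (MIN): min(-9, 2) = -9
D (MIN): min(-8, 2, 4) = -8
root (MAX): max(5, 1, -9, -8) = 5

5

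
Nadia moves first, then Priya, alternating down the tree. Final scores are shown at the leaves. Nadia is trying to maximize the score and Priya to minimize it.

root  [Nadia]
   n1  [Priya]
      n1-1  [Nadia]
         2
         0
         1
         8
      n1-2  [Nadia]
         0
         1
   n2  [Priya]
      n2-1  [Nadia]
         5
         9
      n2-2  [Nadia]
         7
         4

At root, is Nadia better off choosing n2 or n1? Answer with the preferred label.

n2

n2-1 (Nadia): max(5, 9) = 9
n2-2 (Nadia): max(7, 4) = 7
n2 (Priya): min(9, 7) = 7
n1-1 (Nadia): max(2, 0, 1, 8) = 8
n1-2 (Nadia): max(0, 1) = 1
n1 (Priya): min(8, 1) = 1
Nadia prefers the higher value; n2=7, n1=1. n2 is better since 7 > 1.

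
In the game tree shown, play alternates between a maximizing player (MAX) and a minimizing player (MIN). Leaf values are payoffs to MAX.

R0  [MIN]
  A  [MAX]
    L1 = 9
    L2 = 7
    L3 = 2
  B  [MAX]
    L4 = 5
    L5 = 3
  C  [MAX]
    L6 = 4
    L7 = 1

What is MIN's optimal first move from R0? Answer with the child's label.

C

A (MAX): max(9, 7, 2) = 9
B (MAX): max(5, 3) = 5
C (MAX): max(4, 1) = 4
R0 (MIN): min(9, 5, 4) = 4
MIN at R0 wants the lowest of {A=9, B=5, C=4}, so chooses C.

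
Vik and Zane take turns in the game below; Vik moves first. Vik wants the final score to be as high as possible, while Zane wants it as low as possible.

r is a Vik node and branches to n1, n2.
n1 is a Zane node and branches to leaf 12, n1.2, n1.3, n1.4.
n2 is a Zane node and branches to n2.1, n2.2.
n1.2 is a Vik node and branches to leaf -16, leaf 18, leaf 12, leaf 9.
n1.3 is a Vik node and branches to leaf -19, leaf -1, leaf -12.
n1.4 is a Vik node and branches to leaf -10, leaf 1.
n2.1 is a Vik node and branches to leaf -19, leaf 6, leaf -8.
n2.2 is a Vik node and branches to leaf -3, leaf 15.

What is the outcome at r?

6

n1.2 (Vik): max(-16, 18, 12, 9) = 18
n1.3 (Vik): max(-19, -1, -12) = -1
n1.4 (Vik): max(-10, 1) = 1
n1 (Zane): min(12, 18, -1, 1) = -1
n2.1 (Vik): max(-19, 6, -8) = 6
n2.2 (Vik): max(-3, 15) = 15
n2 (Zane): min(6, 15) = 6
r (Vik): max(-1, 6) = 6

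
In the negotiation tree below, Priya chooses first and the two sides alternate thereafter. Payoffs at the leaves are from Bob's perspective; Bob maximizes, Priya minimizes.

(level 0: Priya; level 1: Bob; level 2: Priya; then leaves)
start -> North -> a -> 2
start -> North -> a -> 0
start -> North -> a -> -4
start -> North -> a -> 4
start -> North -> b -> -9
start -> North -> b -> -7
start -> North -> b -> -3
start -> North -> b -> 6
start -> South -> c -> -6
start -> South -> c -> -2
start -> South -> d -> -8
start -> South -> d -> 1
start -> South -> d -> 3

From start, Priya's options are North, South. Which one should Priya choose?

a (Priya): min(2, 0, -4, 4) = -4
b (Priya): min(-9, -7, -3, 6) = -9
North (Bob): max(-4, -9) = -4
c (Priya): min(-6, -2) = -6
d (Priya): min(-8, 1, 3) = -8
South (Bob): max(-6, -8) = -6
start (Priya): min(-4, -6) = -6
Priya at start wants the lowest of {North=-4, South=-6}, so chooses South.

South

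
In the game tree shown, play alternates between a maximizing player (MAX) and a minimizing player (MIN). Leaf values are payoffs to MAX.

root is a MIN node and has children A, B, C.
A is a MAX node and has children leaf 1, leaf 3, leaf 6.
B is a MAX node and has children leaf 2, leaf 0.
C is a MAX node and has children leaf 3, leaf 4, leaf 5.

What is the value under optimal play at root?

A (MAX): max(1, 3, 6) = 6
B (MAX): max(2, 0) = 2
C (MAX): max(3, 4, 5) = 5
root (MIN): min(6, 2, 5) = 2

2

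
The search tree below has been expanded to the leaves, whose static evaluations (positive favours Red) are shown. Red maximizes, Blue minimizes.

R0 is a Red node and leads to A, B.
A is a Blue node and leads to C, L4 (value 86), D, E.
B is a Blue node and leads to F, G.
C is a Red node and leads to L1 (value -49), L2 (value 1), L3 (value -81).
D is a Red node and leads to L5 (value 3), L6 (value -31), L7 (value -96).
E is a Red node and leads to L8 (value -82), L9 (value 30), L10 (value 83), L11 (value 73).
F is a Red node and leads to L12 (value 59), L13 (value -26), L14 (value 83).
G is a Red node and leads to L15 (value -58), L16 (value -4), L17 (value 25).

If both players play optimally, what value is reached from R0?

25

C (Red): max(-49, 1, -81) = 1
D (Red): max(3, -31, -96) = 3
E (Red): max(-82, 30, 83, 73) = 83
A (Blue): min(1, 86, 3, 83) = 1
F (Red): max(59, -26, 83) = 83
G (Red): max(-58, -4, 25) = 25
B (Blue): min(83, 25) = 25
R0 (Red): max(1, 25) = 25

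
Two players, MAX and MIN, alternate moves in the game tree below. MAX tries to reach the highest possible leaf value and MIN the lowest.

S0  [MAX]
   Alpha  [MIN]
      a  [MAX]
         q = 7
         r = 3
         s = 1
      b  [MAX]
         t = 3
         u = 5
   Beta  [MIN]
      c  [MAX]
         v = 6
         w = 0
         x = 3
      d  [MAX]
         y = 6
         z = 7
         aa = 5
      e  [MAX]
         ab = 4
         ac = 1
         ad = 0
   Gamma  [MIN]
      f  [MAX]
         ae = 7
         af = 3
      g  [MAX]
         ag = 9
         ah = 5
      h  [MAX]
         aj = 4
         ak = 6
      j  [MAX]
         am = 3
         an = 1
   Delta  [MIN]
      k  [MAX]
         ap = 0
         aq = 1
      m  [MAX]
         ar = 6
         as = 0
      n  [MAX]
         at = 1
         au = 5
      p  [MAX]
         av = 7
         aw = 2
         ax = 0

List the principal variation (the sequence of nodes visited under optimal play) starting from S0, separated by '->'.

a (MAX): max(7, 3, 1) = 7
b (MAX): max(3, 5) = 5
Alpha (MIN): min(7, 5) = 5
c (MAX): max(6, 0, 3) = 6
d (MAX): max(6, 7, 5) = 7
e (MAX): max(4, 1, 0) = 4
Beta (MIN): min(6, 7, 4) = 4
f (MAX): max(7, 3) = 7
g (MAX): max(9, 5) = 9
h (MAX): max(4, 6) = 6
j (MAX): max(3, 1) = 3
Gamma (MIN): min(7, 9, 6, 3) = 3
k (MAX): max(0, 1) = 1
m (MAX): max(6, 0) = 6
n (MAX): max(1, 5) = 5
p (MAX): max(7, 2, 0) = 7
Delta (MIN): min(1, 6, 5, 7) = 1
S0 (MAX): max(5, 4, 3, 1) = 5
At S0, MAX picks Alpha (highest: 5).
At Alpha, MIN picks b (lowest: 5).
At b, MAX picks u (highest: 5).
Terminal value 5.

S0 -> Alpha -> b -> u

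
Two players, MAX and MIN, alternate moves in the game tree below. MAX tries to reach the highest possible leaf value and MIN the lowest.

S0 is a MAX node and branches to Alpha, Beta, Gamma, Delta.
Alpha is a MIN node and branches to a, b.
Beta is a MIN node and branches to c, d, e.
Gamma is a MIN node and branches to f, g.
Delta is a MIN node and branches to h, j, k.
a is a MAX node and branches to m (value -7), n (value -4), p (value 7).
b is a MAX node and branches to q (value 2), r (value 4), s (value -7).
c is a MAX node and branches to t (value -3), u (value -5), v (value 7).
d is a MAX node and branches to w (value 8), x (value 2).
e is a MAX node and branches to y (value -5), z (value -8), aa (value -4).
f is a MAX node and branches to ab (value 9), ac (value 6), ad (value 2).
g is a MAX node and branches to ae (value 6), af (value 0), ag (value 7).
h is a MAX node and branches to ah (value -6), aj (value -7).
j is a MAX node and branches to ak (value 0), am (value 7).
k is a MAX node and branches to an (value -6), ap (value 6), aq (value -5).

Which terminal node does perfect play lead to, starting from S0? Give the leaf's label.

ag

a (MAX): max(-7, -4, 7) = 7
b (MAX): max(2, 4, -7) = 4
Alpha (MIN): min(7, 4) = 4
c (MAX): max(-3, -5, 7) = 7
d (MAX): max(8, 2) = 8
e (MAX): max(-5, -8, -4) = -4
Beta (MIN): min(7, 8, -4) = -4
f (MAX): max(9, 6, 2) = 9
g (MAX): max(6, 0, 7) = 7
Gamma (MIN): min(9, 7) = 7
h (MAX): max(-6, -7) = -6
j (MAX): max(0, 7) = 7
k (MAX): max(-6, 6, -5) = 6
Delta (MIN): min(-6, 7, 6) = -6
S0 (MAX): max(4, -4, 7, -6) = 7
At S0, MAX picks Gamma (highest: 7).
At Gamma, MIN picks g (lowest: 7).
At g, MAX picks ag (highest: 7).
Terminal value 7.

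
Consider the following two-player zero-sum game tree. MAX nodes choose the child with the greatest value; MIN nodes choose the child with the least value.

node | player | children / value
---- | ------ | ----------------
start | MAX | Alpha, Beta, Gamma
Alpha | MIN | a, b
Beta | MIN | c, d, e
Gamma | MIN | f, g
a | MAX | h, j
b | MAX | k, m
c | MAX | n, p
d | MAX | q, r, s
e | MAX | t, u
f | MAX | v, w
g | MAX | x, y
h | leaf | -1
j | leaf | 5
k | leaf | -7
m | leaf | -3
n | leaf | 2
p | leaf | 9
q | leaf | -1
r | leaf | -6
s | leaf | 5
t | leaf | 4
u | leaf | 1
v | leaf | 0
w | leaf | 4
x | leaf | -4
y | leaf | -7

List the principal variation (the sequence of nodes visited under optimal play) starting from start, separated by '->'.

start -> Beta -> e -> t

a (MAX): max(-1, 5) = 5
b (MAX): max(-7, -3) = -3
Alpha (MIN): min(5, -3) = -3
c (MAX): max(2, 9) = 9
d (MAX): max(-1, -6, 5) = 5
e (MAX): max(4, 1) = 4
Beta (MIN): min(9, 5, 4) = 4
f (MAX): max(0, 4) = 4
g (MAX): max(-4, -7) = -4
Gamma (MIN): min(4, -4) = -4
start (MAX): max(-3, 4, -4) = 4
At start, MAX picks Beta (highest: 4).
At Beta, MIN picks e (lowest: 4).
At e, MAX picks t (highest: 4).
Terminal value 4.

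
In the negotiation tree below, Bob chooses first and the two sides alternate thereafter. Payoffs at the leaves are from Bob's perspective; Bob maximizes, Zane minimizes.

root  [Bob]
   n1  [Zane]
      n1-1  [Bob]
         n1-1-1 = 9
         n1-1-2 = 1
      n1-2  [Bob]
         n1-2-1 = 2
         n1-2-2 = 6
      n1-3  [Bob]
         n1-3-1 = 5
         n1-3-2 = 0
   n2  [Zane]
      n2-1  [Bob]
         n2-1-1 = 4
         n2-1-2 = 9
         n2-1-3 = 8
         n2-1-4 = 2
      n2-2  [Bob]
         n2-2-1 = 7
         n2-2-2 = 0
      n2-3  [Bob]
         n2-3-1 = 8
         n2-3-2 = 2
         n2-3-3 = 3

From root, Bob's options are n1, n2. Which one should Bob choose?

n2

n1-1 (Bob): max(9, 1) = 9
n1-2 (Bob): max(2, 6) = 6
n1-3 (Bob): max(5, 0) = 5
n1 (Zane): min(9, 6, 5) = 5
n2-1 (Bob): max(4, 9, 8, 2) = 9
n2-2 (Bob): max(7, 0) = 7
n2-3 (Bob): max(8, 2, 3) = 8
n2 (Zane): min(9, 7, 8) = 7
root (Bob): max(5, 7) = 7
Bob at root wants the highest of {n1=5, n2=7}, so chooses n2.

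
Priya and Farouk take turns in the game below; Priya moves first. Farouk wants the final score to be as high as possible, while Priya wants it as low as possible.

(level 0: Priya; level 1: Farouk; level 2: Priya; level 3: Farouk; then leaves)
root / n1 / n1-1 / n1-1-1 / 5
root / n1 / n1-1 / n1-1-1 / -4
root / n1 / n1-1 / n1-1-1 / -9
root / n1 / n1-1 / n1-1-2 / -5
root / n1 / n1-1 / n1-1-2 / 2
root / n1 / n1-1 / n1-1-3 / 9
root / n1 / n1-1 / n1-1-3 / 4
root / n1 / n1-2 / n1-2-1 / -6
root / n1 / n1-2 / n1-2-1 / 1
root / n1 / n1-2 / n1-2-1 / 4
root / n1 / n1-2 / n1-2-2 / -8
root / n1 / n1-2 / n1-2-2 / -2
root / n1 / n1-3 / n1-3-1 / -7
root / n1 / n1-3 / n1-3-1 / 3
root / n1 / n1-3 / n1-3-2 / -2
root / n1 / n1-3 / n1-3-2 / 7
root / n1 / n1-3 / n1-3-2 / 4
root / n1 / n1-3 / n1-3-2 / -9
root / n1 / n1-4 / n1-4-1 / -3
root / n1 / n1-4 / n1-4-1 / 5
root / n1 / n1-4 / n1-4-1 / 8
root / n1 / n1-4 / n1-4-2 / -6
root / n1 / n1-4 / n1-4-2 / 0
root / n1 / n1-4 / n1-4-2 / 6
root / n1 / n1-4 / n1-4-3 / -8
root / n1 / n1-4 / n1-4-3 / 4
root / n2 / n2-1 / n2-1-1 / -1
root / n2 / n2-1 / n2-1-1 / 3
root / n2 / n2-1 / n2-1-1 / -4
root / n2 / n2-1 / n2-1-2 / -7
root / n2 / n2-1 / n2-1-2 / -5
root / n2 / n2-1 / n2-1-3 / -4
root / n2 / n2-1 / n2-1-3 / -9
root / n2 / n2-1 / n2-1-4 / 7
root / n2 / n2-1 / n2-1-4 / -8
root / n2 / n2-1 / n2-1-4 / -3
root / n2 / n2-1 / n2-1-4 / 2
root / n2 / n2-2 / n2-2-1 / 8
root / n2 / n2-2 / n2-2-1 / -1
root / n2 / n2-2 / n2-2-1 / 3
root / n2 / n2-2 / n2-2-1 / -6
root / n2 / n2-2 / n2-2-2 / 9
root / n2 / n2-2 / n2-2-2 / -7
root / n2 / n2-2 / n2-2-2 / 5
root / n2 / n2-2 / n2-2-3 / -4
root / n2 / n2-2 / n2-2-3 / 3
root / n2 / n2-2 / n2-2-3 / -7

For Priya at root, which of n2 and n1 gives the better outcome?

n2-1-1 (Farouk): max(-1, 3, -4) = 3
n2-1-2 (Farouk): max(-7, -5) = -5
n2-1-3 (Farouk): max(-4, -9) = -4
n2-1-4 (Farouk): max(7, -8, -3, 2) = 7
n2-1 (Priya): min(3, -5, -4, 7) = -5
n2-2-1 (Farouk): max(8, -1, 3, -6) = 8
n2-2-2 (Farouk): max(9, -7, 5) = 9
n2-2-3 (Farouk): max(-4, 3, -7) = 3
n2-2 (Priya): min(8, 9, 3) = 3
n2 (Farouk): max(-5, 3) = 3
n1-1-1 (Farouk): max(5, -4, -9) = 5
n1-1-2 (Farouk): max(-5, 2) = 2
n1-1-3 (Farouk): max(9, 4) = 9
n1-1 (Priya): min(5, 2, 9) = 2
n1-2-1 (Farouk): max(-6, 1, 4) = 4
n1-2-2 (Farouk): max(-8, -2) = -2
n1-2 (Priya): min(4, -2) = -2
n1-3-1 (Farouk): max(-7, 3) = 3
n1-3-2 (Farouk): max(-2, 7, 4, -9) = 7
n1-3 (Priya): min(3, 7) = 3
n1-4-1 (Farouk): max(-3, 5, 8) = 8
n1-4-2 (Farouk): max(-6, 0, 6) = 6
n1-4-3 (Farouk): max(-8, 4) = 4
n1-4 (Priya): min(8, 6, 4) = 4
n1 (Farouk): max(2, -2, 3, 4) = 4
Priya prefers the lower value; n2=3, n1=4. n2 is better since 3 < 4.

n2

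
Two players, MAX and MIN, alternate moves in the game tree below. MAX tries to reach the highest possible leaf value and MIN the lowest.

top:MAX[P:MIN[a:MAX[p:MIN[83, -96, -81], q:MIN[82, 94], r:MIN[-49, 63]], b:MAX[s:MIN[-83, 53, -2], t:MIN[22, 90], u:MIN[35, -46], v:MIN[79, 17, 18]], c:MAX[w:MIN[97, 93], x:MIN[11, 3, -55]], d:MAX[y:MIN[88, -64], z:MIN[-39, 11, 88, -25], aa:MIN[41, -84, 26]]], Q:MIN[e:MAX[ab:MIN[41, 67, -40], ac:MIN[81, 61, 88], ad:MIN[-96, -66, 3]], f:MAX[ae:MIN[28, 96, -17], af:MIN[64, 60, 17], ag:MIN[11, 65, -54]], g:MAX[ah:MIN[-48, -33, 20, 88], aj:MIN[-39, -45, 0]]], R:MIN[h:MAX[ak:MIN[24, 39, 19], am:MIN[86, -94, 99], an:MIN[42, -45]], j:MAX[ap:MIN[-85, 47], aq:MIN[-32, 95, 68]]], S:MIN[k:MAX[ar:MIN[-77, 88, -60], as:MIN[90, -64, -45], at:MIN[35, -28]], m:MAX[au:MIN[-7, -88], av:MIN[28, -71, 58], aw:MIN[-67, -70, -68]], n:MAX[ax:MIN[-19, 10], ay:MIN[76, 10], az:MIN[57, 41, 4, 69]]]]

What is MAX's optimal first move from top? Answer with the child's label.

p (MIN): min(83, -96, -81) = -96
q (MIN): min(82, 94) = 82
r (MIN): min(-49, 63) = -49
a (MAX): max(-96, 82, -49) = 82
s (MIN): min(-83, 53, -2) = -83
t (MIN): min(22, 90) = 22
u (MIN): min(35, -46) = -46
v (MIN): min(79, 17, 18) = 17
b (MAX): max(-83, 22, -46, 17) = 22
w (MIN): min(97, 93) = 93
x (MIN): min(11, 3, -55) = -55
c (MAX): max(93, -55) = 93
y (MIN): min(88, -64) = -64
z (MIN): min(-39, 11, 88, -25) = -39
aa (MIN): min(41, -84, 26) = -84
d (MAX): max(-64, -39, -84) = -39
P (MIN): min(82, 22, 93, -39) = -39
ab (MIN): min(41, 67, -40) = -40
ac (MIN): min(81, 61, 88) = 61
ad (MIN): min(-96, -66, 3) = -96
e (MAX): max(-40, 61, -96) = 61
ae (MIN): min(28, 96, -17) = -17
af (MIN): min(64, 60, 17) = 17
ag (MIN): min(11, 65, -54) = -54
f (MAX): max(-17, 17, -54) = 17
ah (MIN): min(-48, -33, 20, 88) = -48
aj (MIN): min(-39, -45, 0) = -45
g (MAX): max(-48, -45) = -45
Q (MIN): min(61, 17, -45) = -45
ak (MIN): min(24, 39, 19) = 19
am (MIN): min(86, -94, 99) = -94
an (MIN): min(42, -45) = -45
h (MAX): max(19, -94, -45) = 19
ap (MIN): min(-85, 47) = -85
aq (MIN): min(-32, 95, 68) = -32
j (MAX): max(-85, -32) = -32
R (MIN): min(19, -32) = -32
ar (MIN): min(-77, 88, -60) = -77
as (MIN): min(90, -64, -45) = -64
at (MIN): min(35, -28) = -28
k (MAX): max(-77, -64, -28) = -28
au (MIN): min(-7, -88) = -88
av (MIN): min(28, -71, 58) = -71
aw (MIN): min(-67, -70, -68) = -70
m (MAX): max(-88, -71, -70) = -70
ax (MIN): min(-19, 10) = -19
ay (MIN): min(76, 10) = 10
az (MIN): min(57, 41, 4, 69) = 4
n (MAX): max(-19, 10, 4) = 10
S (MIN): min(-28, -70, 10) = -70
top (MAX): max(-39, -45, -32, -70) = -32
MAX at top wants the highest of {P=-39, Q=-45, R=-32, S=-70}, so chooses R.

R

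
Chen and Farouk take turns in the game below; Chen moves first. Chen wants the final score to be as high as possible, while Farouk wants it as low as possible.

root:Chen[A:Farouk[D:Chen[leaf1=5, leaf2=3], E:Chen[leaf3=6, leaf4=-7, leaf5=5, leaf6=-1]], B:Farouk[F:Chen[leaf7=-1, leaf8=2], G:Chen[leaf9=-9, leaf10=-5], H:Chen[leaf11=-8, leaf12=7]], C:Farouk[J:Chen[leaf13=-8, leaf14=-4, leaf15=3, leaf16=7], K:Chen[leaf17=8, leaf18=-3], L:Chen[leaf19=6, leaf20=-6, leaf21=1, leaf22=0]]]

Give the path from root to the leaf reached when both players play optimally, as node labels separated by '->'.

root -> C -> L -> leaf19

D (Chen): max(5, 3) = 5
E (Chen): max(6, -7, 5, -1) = 6
A (Farouk): min(5, 6) = 5
F (Chen): max(-1, 2) = 2
G (Chen): max(-9, -5) = -5
H (Chen): max(-8, 7) = 7
B (Farouk): min(2, -5, 7) = -5
J (Chen): max(-8, -4, 3, 7) = 7
K (Chen): max(8, -3) = 8
L (Chen): max(6, -6, 1, 0) = 6
C (Farouk): min(7, 8, 6) = 6
root (Chen): max(5, -5, 6) = 6
At root, Chen picks C (highest: 6).
At C, Farouk picks L (lowest: 6).
At L, Chen picks leaf19 (highest: 6).
Terminal value 6.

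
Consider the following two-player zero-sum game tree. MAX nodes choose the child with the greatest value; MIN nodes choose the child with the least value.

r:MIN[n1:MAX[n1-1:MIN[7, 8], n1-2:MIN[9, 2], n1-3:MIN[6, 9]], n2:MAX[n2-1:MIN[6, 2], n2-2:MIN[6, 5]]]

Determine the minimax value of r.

n1-1 (MIN): min(7, 8) = 7
n1-2 (MIN): min(9, 2) = 2
n1-3 (MIN): min(6, 9) = 6
n1 (MAX): max(7, 2, 6) = 7
n2-1 (MIN): min(6, 2) = 2
n2-2 (MIN): min(6, 5) = 5
n2 (MAX): max(2, 5) = 5
r (MIN): min(7, 5) = 5

5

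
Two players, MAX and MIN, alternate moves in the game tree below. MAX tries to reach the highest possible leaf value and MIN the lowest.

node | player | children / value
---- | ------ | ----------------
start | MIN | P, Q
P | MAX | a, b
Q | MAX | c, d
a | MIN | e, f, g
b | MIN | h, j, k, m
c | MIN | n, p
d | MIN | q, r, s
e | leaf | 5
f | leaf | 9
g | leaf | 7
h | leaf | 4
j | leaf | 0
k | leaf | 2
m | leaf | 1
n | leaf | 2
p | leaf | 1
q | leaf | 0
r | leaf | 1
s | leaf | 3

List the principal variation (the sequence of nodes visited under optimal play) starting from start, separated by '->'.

a (MIN): min(5, 9, 7) = 5
b (MIN): min(4, 0, 2, 1) = 0
P (MAX): max(5, 0) = 5
c (MIN): min(2, 1) = 1
d (MIN): min(0, 1, 3) = 0
Q (MAX): max(1, 0) = 1
start (MIN): min(5, 1) = 1
At start, MIN picks Q (lowest: 1).
At Q, MAX picks c (highest: 1).
At c, MIN picks p (lowest: 1).
Terminal value 1.

start -> Q -> c -> p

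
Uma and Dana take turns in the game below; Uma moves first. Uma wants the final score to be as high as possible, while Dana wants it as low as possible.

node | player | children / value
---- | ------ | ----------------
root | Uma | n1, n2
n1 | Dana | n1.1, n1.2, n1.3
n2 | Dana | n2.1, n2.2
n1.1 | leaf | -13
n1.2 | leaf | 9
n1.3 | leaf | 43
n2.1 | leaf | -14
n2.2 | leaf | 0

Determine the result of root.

n1 (Dana): min(-13, 9, 43) = -13
n2 (Dana): min(-14, 0) = -14
root (Uma): max(-13, -14) = -13

-13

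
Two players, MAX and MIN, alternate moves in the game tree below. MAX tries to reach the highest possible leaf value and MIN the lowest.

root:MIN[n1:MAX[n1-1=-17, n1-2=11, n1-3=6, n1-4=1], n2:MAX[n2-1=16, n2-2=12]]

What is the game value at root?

11

n1 (MAX): max(-17, 11, 6, 1) = 11
n2 (MAX): max(16, 12) = 16
root (MIN): min(11, 16) = 11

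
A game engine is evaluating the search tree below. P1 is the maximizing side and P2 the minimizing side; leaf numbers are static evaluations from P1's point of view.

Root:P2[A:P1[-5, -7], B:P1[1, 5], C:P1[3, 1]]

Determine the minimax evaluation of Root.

-5

A (P1): max(-5, -7) = -5
B (P1): max(1, 5) = 5
C (P1): max(3, 1) = 3
Root (P2): min(-5, 5, 3) = -5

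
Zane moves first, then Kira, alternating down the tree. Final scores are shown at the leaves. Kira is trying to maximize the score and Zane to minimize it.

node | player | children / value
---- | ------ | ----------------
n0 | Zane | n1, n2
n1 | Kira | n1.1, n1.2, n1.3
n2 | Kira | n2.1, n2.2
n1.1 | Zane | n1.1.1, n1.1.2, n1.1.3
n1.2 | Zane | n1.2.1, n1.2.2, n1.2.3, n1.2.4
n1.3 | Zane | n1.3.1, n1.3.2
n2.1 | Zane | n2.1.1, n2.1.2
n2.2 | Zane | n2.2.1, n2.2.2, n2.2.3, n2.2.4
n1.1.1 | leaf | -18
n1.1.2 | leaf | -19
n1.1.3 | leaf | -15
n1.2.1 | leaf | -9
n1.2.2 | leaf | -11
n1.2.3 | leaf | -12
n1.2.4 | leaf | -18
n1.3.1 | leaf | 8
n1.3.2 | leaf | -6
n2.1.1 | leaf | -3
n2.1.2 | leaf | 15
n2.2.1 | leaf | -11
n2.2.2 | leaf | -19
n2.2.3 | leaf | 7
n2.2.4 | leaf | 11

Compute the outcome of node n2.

n2.1 (Zane): min(-3, 15) = -3
n2.2 (Zane): min(-11, -19, 7, 11) = -19
n2 (Kira): max(-3, -19) = -3

-3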